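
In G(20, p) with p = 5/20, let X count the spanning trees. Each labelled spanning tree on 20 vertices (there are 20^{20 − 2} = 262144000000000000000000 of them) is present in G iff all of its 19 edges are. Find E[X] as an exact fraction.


K_20 has 20^{20 − 2} = 262144000000000000000000 labelled spanning trees.
For each such spanning tree H, let X_H = 1 if all 19 edges of H are present in G. Then P[X_H = 1] = p^{19} = (1/4)^{19} = 1/274877906944.
By linearity: E[X] = Σ_H E[X_H] = 262144000000000000000000 · p^{19} = 262144000000000000000000 · 1/274877906944 = 3814697265625/4.
Numerically: E[X] ≈ 9.54e+11.

E[X] = 262144000000000000000000 · (1/4)^{19} = 3814697265625/4 ≈ 9.54e+11.


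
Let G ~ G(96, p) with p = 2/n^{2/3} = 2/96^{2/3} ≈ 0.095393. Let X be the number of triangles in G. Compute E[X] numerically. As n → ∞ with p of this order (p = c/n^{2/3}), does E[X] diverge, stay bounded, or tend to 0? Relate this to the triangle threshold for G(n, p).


Number of potential triangles: C(96, 3) = 142880.
Each occurs with probability p³ ≈ (0.095393)³ ≈ 8.6805556e-04.
By linearity: E[X] = C(96, 3)·p³ ≈ 142880 · 8.6805556e-04 ≈ 124.02778.
Since α = 2/3 < 1, p = c/n^{2/3} ≫ 1/n is above the triangle threshold p ~ 1/n. Asymptotically E[X] ~ (c³/6)·n^{3(1−α)} = (2³/6)·n^{1} → ∞; triangles are abundant w.h.p.

E[X] ≈ 124.02778; in regime p = Θ(1/n^{2/3}) E[X] diverges (above the triangle threshold p ~ 1/n).


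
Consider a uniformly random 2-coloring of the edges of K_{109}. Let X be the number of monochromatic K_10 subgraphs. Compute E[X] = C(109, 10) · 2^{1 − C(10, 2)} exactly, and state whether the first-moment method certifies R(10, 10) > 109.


E[X] = C(109, 10) · 2^{1 − 45} = 42634215112710 · 2^{−44} = 42634215112710/17592186044416.
As a reduced fraction: E[X] = 21317107556355/8796093022208 ≈ 2.423.
Is E[X] < 1? NO.
Since E[X] ≥ 1, the first-moment bound is inconclusive at n = 109; it does NOT by itself certify R(10, 10) > 109.

E[X] = 21317107556355/8796093022208 ≈ 2.423; E[X] ≥ 1; first-moment method inconclusive here.


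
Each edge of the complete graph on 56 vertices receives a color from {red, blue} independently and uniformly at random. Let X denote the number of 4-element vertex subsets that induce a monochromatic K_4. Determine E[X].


Let X = Σ_S X_S over the C(56, 4) = 367290 subsets S of size 4, where X_S = 1 if the K_4 on S is monochromatic.
For a fixed S, the K_4 on S has C(4, 2) = 6 edges. P[all 6 edges red] = (1/2)^6, and likewise for blue, so P[monochromatic] = 2·(1/2)^6 = 2^{1 − 6} = 1/32.
By linearity of expectation: E[X] = C(56, 4) · 2^{1 − 6} = 367290 · 1/32 = 183645/16.
Numerically: E[X] ≈ 11477.812.

E[X] = C(56,4)·2^(1−C(4,2)) = 183645/16 ≈ 11477.812.


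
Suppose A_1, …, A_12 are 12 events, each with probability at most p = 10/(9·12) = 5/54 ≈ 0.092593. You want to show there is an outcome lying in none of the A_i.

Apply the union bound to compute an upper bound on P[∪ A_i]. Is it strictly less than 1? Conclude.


Union bound: P[∪_{i=1}^{12} A_i] ≤ Σ_i P[A_i] ≤ 12·p = 12·(5/54) = 10/9.
Numerically: 10/9 ≈ 1.111111.
Is 10/9 < 1? NO.
Since the bound 10/9 is ≥ 1, the union bound is uninformative here; it does NOT by itself certify existence.

12·p = 10/9 ≈ 1.111111; existence NOT certified by the union bound.


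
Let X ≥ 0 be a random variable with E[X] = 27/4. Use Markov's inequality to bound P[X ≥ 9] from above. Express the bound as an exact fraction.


μ = E[X] = 27/4, a = 9.
Markov: P[X ≥ 9] ≤ μ/a = (27/4)/9 = 3/4.
Numerically: ≈ 0.750000.
(Since a = 9 > μ = 6.750000, the bound 3/4 is < 1 and informative.)

P[X ≥ 9] ≤ 3/4 ≈ 0.750000.


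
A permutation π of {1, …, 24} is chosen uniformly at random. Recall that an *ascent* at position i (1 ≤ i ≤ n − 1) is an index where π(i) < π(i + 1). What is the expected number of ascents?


Write X = Σ X_I over i = 1, …, 23, with X_I the indicator of one ascent.
There are 23 indicators.
For each fixed i, the pair (π(i), π(i+1)) is a uniformly random ordered pair of distinct values from {1, …, 24}; by symmetry P[π(i) < π(i+1)] = 1/2.
By linearity: E[X] = 23 · (1/2) = (24 − 1) · (1/2) = 23/2 ≈ 11.500000.

E[X] = 23/2 = 11.500000.


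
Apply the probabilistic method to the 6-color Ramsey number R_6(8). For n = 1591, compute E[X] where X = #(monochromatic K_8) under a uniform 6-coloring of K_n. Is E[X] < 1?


E[X] = C(1591, 8) · 6^{1 − 28} = 1000427749141189953870 · 6^{−27} = 1000427749141189953870/1023490369077469249536.
As a reduced fraction: E[X] = 55579319396732775215/56860576059859402752 ≈ 0.977467.
Is E[X] < 1? YES.
Since E[X] < 1, there exists a 6-coloring of K_{1591} with no monochromatic K_8; hence R_6(8) > 1591.

E[X] = 55579319396732775215/56860576059859402752 ≈ 0.977467; E[X] < 1, so R_6(8) > 1591.


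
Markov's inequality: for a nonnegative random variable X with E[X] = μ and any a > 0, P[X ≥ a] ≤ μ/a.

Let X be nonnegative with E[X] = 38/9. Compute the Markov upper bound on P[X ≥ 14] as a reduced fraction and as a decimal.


μ = E[X] = 38/9, a = 14.
Markov: P[X ≥ 14] ≤ μ/a = (38/9)/14 = 19/63.
Numerically: ≈ 0.302.
(Since a = 14 > μ = 4.222, the bound 19/63 is < 1 and informative.)

P[X ≥ 14] ≤ 19/63 ≈ 0.302.


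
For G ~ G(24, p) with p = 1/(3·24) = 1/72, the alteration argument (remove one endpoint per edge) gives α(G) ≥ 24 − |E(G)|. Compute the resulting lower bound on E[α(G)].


E[|E(G)|] = C(24, 2)·p = 276 · (1/72) = 23/6.
E[α(G)] ≥ n − E[|E(G)|] = 24 − 23/6 = 121/6.
Numerically: ≈ 20.167.
(This is only a lower bound; the true E[α(G)] may be larger.)

E[α(G)] ≥ 121/6 ≈ 20.167.


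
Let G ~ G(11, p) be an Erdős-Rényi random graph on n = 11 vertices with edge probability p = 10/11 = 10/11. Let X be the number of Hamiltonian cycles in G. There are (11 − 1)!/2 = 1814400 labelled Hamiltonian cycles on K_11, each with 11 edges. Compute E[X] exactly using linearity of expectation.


K_11 has (11 − 1)!/2 = 1814400 labelled Hamiltonian cycles.
For each such Hamiltonian cycle H, let X_H = 1 if all 11 edges of H are present in G. Then P[X_H = 1] = p^{11} = (10/11)^{11} = 100000000000/285311670611.
By linearity: E[X] = Σ_H E[X_H] = 1814400 · p^{11} = 1814400 · 100000000000/285311670611 = 181440000000000000/285311670611.
Numerically: E[X] ≈ 6.36e+05.

E[X] = 1814400 · (10/11)^{11} = 181440000000000000/285311670611 ≈ 6.36e+05.


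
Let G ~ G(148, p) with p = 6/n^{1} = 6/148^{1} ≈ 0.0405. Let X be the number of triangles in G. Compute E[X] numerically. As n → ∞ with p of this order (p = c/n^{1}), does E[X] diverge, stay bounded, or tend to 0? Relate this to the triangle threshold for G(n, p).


Number of potential triangles: C(148, 3) = 529396.
Each occurs with probability p³ ≈ (0.0405)³ ≈ 6.66298e-05.
By linearity: E[X] = C(148, 3)·p³ ≈ 529396 · 6.66298e-05 ≈ 35.274.
Here α = 1, so p = 6/n is exactly at the triangle threshold p ~ 1/n. Asymptotically E[X] → c³/6 = 6³/6 = 36 ≈ 36.000, a bounded constant. In this regime the triangle count is asymptotically Poisson(c³/6).

E[X] ≈ 35.274; in regime p = Θ(1/n^{1}) E[X] stays bounded (at the triangle threshold p ~ 1/n).


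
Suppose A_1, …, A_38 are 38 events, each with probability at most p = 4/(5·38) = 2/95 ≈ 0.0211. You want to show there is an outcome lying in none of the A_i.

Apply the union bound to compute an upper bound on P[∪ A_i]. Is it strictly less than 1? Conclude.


Union bound: P[∪_{i=1}^{38} A_i] ≤ Σ_i P[A_i] ≤ 38·p = 38·(2/95) = 4/5.
Numerically: 4/5 ≈ 0.8000.
Is 4/5 < 1? YES.
Since P[∪ A_i] ≤ 4/5 < 1, the complement has P[∩ A_i^c] ≥ 1 − 4/5 = 1/5 > 0, so some outcome avoids every A_i.

38·p = 4/5 ≈ 0.8000; existence CERTIFIED by the union bound.


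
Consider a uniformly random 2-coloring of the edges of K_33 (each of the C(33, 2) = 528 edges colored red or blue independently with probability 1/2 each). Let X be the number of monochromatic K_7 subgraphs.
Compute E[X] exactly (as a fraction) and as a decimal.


Let X = Σ_S X_S over the C(33, 7) = 4272048 subsets S of size 7, where X_S = 1 if the K_7 on S is monochromatic.
For a fixed S, the K_7 on S has C(7, 2) = 21 edges. P[all 21 edges red] = (1/2)^21, and likewise for blue, so P[monochromatic] = 2·(1/2)^21 = 2^{1 − 21} = 1/1048576.
By linearity: E[X] = C(33, 7) · 2^{1 − 21} = 4272048 · 1/1048576 = 267003/65536.
Numerically: E[X] ≈ 4.074.

E[X] = C(33,7)·2^(1−C(7,2)) = 267003/65536 ≈ 4.074.


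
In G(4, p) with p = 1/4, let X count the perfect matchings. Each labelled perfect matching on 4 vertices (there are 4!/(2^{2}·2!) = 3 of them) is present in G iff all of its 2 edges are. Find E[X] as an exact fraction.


K_4 has 4!/(2^{2}·2!) = 3 labelled perfect matchings.
For each such perfect matching H, let X_H = 1 if all 2 edges of H are present in G. Then P[X_H = 1] = p^{2} = (1/4)^{2} = 1/16.
Summing the indicators: E[X] = Σ_H E[X_H] = 3 · p^{2} = 3 · 1/16 = 3/16.
Numerically: E[X] ≈ 0.1875.

E[X] = 3 · (1/4)^{2} = 3/16 ≈ 0.1875.


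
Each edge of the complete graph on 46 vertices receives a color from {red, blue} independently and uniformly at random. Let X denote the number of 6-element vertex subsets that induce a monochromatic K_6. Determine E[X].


Let X = Σ_S X_S over the C(46, 6) = 9366819 subsets S of size 6, where X_S = 1 if the K_6 on S is monochromatic.
For a fixed S, the K_6 on S has C(6, 2) = 15 edges. P[all 15 edges red] = (1/2)^15, and likewise for blue, so P[monochromatic] = 2·(1/2)^15 = 2^{1 − 15} = 1/16384.
Summing: E[X] = C(46, 6) · 2^{1 − 15} = 9366819 · 1/16384 = 9366819/16384.
Numerically: E[X] ≈ 571.70526.

E[X] = C(46,6)·2^(1−C(6,2)) = 9366819/16384 ≈ 571.70526.


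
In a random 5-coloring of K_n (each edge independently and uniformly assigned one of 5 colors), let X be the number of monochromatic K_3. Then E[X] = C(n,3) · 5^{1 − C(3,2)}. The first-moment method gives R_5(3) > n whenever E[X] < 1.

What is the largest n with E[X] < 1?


We need C(n, 3) · 5^{1 − 3} < 1, i.e. C(n, 3) < 5^{3 − 1} = 25.
Check values of n near the boundary:
  n = 3: C(3, 3) = 1; 1 < 25? YES
  n = 4: C(4, 3) = 4; 4 < 25? YES
  n = 5: C(5, 3) = 10; 10 < 25? YES
  n = 6: C(6, 3) = 20; 20 < 25? YES
  n = 7: C(7, 3) = 35; 35 < 25? NO
The largest n with C(n, 3) < 25 is n = 6 (where E[X] = 4/5 ≈ 0.800). Hence R_5(3) > 6, i.e. R_5(3) ≥ 7.

Largest n = 6; hence R_5(3) > 6.


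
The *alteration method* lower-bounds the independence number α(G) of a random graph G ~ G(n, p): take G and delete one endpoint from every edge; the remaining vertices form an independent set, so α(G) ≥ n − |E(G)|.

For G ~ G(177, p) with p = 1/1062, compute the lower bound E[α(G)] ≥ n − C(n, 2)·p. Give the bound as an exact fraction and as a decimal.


E[|E(G)|] = C(177, 2)·p = 15576 · (1/1062) = 44/3.
E[α(G)] ≥ n − E[|E(G)|] = 177 − 44/3 = 487/3.
Numerically: ≈ 162.3333.
(This is only a lower bound; the true E[α(G)] may be larger.)

E[α(G)] ≥ 487/3 ≈ 162.3333.


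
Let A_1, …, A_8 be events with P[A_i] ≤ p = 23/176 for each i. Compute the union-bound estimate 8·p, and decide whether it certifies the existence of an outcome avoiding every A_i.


Union bound: P[∪_{i=1}^{8} A_i] ≤ Σ_i P[A_i] ≤ 8·p = 8·(23/176) = 23/22.
Numerically: 23/22 ≈ 1.0454545.
Is 23/22 < 1? NO.
Since the bound 23/22 is ≥ 1, the union bound is uninformative here; it does NOT by itself certify existence.

8·p = 23/22 ≈ 1.0454545; existence NOT certified by the union bound.


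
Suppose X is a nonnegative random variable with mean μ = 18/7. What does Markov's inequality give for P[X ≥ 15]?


μ = E[X] = 18/7, a = 15.
Markov: P[X ≥ 15] ≤ μ/a = (18/7)/15 = 6/35.
Numerically: ≈ 0.1714.
(Since a = 15 > μ = 2.5714, the bound 6/35 is < 1 and informative.)

P[X ≥ 15] ≤ 6/35 ≈ 0.1714.


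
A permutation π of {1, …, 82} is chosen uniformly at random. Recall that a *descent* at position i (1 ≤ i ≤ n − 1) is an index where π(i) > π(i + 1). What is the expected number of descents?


Write X = Σ X_I over i = 1, …, 81, with X_I the indicator of one descent.
There are 81 indicators.
For each fixed i, the pair (π(i), π(i+1)) is a uniformly random ordered pair of distinct values from {1, …, 82}; by symmetry P[π(i) > π(i+1)] = 1/2.
By linearity: E[X] = 81 · (1/2) = (82 − 1) · (1/2) = 81/2 ≈ 40.500.

E[X] = 81/2 = 40.500.


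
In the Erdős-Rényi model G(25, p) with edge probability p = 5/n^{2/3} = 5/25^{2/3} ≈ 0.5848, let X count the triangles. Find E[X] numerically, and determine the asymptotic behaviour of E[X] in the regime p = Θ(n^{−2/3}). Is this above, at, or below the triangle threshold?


Number of potential triangles: C(25, 3) = 2300.
Each occurs with probability p³ ≈ (0.5848)³ ≈ 2.000000e-01.
By linearity: E[X] = C(25, 3)·p³ ≈ 2300 · 2.000000e-01 ≈ 460.0000.
Since α = 2/3 < 1, p = c/n^{2/3} ≫ 1/n is above the triangle threshold p ~ 1/n. Asymptotically E[X] ~ (c³/6)·n^{3(1−α)} = (5³/6)·n^{1} → ∞; triangles are abundant w.h.p.

E[X] ≈ 460.0000; in regime p = Θ(1/n^{2/3}) E[X] diverges (above the triangle threshold p ~ 1/n).


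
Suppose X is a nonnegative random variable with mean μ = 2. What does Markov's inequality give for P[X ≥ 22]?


μ = E[X] = 2, a = 22.
Markov: P[X ≥ 22] ≤ μ/a = (2)/22 = 1/11.
Numerically: ≈ 0.09091.
(Since a = 22 > μ = 2.00000, the bound 1/11 is < 1 and informative.)

P[X ≥ 22] ≤ 1/11 ≈ 0.09091.


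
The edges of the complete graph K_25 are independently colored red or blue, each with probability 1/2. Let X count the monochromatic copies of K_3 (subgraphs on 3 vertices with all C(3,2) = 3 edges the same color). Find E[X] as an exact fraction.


Let X = Σ_S X_S over the C(25, 3) = 2300 subsets S of size 3, where X_S = 1 if the K_3 on S is monochromatic.
For a fixed S, the K_3 on S has C(3, 2) = 3 edges. P[all 3 edges red] = (1/2)^3, and likewise for blue, so P[monochromatic] = 2·(1/2)^3 = 2^{1 − 3} = 1/4.
By linearity: E[X] = C(25, 3) · 2^{1 − 3} = 2300 · 1/4 = 575.
Numerically: E[X] ≈ 575.000000.

E[X] = C(25,3)·2^(1−C(3,2)) = 575 ≈ 575.000000.


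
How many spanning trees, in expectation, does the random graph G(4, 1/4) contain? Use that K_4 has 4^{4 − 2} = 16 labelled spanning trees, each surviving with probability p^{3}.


K_4 has 4^{4 − 2} = 16 labelled spanning trees.
For each such spanning tree H, let X_H = 1 if all 3 edges of H are present in G. Then P[X_H = 1] = p^{3} = (1/4)^{3} = 1/64.
By linearity of expectation: E[X] = Σ_H E[X_H] = 16 · p^{3} = 16 · 1/64 = 1/4.
Numerically: E[X] ≈ 0.25.

E[X] = 16 · (1/4)^{3} = 1/4 ≈ 0.25.


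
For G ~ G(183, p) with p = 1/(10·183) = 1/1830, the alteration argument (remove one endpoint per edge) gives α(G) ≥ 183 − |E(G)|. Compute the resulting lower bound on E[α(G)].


E[|E(G)|] = C(183, 2)·p = 16653 · (1/1830) = 91/10.
E[α(G)] ≥ n − E[|E(G)|] = 183 − 91/10 = 1739/10.
Numerically: ≈ 173.90000.
(This is only a lower bound; the true E[α(G)] may be larger.)

E[α(G)] ≥ 1739/10 ≈ 173.90000.


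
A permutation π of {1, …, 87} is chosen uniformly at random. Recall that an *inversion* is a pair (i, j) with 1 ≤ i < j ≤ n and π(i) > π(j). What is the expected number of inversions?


Write X = Σ X_I over the C(87, 2) = 3741 pairs i < j, with X_I the indicator of one inversion.
There are 3741 indicators.
For each fixed pair i < j, the values π(i) and π(j) are two distinct elements of {1, …, 87} in uniformly random order; by symmetry P[π(i) > π(j)] = 1/2.
By linearity: E[X] = 3741 · (1/2) = C(87, 2) · (1/2) = 3741/2 = 3741/2 ≈ 1870.50000.

E[X] = 3741/2 = 1870.50000.


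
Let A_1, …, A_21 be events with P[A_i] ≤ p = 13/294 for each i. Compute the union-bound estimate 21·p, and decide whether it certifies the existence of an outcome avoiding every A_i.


Union bound: P[∪_{i=1}^{21} A_i] ≤ Σ_i P[A_i] ≤ 21·p = 21·(13/294) = 13/14.
Numerically: 13/14 ≈ 0.928571.
Is 13/14 < 1? YES.
Since P[∪ A_i] ≤ 13/14 < 1, the complement has P[∩ A_i^c] ≥ 1 − 13/14 = 1/14 > 0, so some outcome avoids every A_i.

21·p = 13/14 ≈ 0.928571; existence CERTIFIED by the union bound.


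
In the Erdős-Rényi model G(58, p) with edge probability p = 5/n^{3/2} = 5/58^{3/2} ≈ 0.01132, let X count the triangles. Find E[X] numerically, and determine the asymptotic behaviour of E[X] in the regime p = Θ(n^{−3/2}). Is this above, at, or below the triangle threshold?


Number of potential triangles: C(58, 3) = 30856.
Each occurs with probability p³ ≈ (0.01132)³ ≈ 1.450387e-06.
By linearity: E[X] = C(58, 3)·p³ ≈ 30856 · 1.450387e-06 ≈ 0.0448.
Since α = 3/2 > 1, p = c/n^{3/2} = o(1/n) is below the triangle threshold p ~ 1/n. Asymptotically E[X] ~ (c³/6)·n^{3(1−α)} = (5³/6)·n^{-1.5} → 0, so by Markov's inequality G has no triangles w.h.p.

E[X] ≈ 0.0448; in regime p = Θ(1/n^{3/2}) E[X] tends to 0 (below the triangle threshold p ~ 1/n).


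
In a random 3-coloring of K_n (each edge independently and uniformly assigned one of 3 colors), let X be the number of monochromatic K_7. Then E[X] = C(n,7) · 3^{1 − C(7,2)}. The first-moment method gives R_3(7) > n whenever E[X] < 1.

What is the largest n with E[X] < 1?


We need C(n, 7) · 3^{1 − 21} < 1, i.e. C(n, 7) < 3^{21 − 1} = 3486784401.
Check values of n near the boundary:
  n = 76: C(76, 7) = 2186189400; 2186189400 < 3486784401? YES
  n = 77: C(77, 7) = 2404808340; 2404808340 < 3486784401? YES
  n = 78: C(78, 7) = 2641902120; 2641902120 < 3486784401? YES
  n = 79: C(79, 7) = 2898753715; 2898753715 < 3486784401? YES
  n = 80: C(80, 7) = 3176716400; 3176716400 < 3486784401? YES
  n = 81: C(81, 7) = 3477216600; 3477216600 < 3486784401? YES
  n = 82: C(82, 7) = 3801756816; 3801756816 < 3486784401? NO
The largest n with C(n, 7) < 3486784401 is n = 81 (where E[X] = 42928600/43046721 ≈ 0.9972560). Hence R_3(7) > 81, i.e. R_3(7) ≥ 82.

Largest n = 81; hence R_3(7) > 81.


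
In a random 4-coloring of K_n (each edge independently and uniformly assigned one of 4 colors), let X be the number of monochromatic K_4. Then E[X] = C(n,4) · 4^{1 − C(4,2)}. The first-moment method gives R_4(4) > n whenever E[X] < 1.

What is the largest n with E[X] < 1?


We need C(n, 4) · 4^{1 − 6} < 1, i.e. C(n, 4) < 4^{6 − 1} = 1024.
Check values of n near the boundary:
  n = 12: C(12, 4) = 495; 495 < 1024? YES
  n = 13: C(13, 4) = 715; 715 < 1024? YES
  n = 14: C(14, 4) = 1001; 1001 < 1024? YES
  n = 15: C(15, 4) = 1365; 1365 < 1024? NO
The largest n with C(n, 4) < 1024 is n = 14 (where E[X] = 1001/1024 ≈ 0.9775). Hence R_4(4) > 14, i.e. R_4(4) ≥ 15.

Largest n = 14; hence R_4(4) > 14.


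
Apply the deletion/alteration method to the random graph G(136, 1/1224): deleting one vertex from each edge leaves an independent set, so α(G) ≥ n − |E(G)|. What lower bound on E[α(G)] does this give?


E[|E(G)|] = C(136, 2)·p = 9180 · (1/1224) = 15/2.
E[α(G)] ≥ n − E[|E(G)|] = 136 − 15/2 = 257/2.
Numerically: ≈ 128.50000.
(This is only a lower bound; the true E[α(G)] may be larger.)

E[α(G)] ≥ 257/2 ≈ 128.50000.


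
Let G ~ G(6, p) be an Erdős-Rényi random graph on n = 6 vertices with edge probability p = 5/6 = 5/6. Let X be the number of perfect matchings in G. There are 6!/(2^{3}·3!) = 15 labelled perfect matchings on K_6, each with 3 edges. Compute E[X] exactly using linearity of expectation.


K_6 has 6!/(2^{3}·3!) = 15 labelled perfect matchings.
For each such perfect matching H, let X_H = 1 if all 3 edges of H are present in G. Then P[X_H = 1] = p^{3} = (5/6)^{3} = 125/216.
By linearity: E[X] = Σ_H E[X_H] = 15 · p^{3} = 15 · 125/216 = 625/72.
Numerically: E[X] ≈ 8.6806.

E[X] = 15 · (5/6)^{3} = 625/72 ≈ 8.6806.


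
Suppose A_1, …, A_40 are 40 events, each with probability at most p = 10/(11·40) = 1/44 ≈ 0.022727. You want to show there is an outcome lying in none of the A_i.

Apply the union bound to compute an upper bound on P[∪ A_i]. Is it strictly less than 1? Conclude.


Union bound: P[∪_{i=1}^{40} A_i] ≤ Σ_i P[A_i] ≤ 40·p = 40·(1/44) = 10/11.
Numerically: 10/11 ≈ 0.909091.
Is 10/11 < 1? YES.
Since P[∪ A_i] ≤ 10/11 < 1, the complement has P[∩ A_i^c] ≥ 1 − 10/11 = 1/11 > 0, so some outcome avoids every A_i.

40·p = 10/11 ≈ 0.909091; existence CERTIFIED by the union bound.


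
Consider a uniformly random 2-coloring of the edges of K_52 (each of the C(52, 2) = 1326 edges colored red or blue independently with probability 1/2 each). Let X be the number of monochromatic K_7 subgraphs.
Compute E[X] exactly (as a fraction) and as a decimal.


Let X = Σ_S X_S over the C(52, 7) = 133784560 subsets S of size 7, where X_S = 1 if the K_7 on S is monochromatic.
For a fixed S, the K_7 on S has C(7, 2) = 21 edges. P[all 21 edges red] = (1/2)^21, and likewise for blue, so P[monochromatic] = 2·(1/2)^21 = 2^{1 − 21} = 1/1048576.
By linearity: E[X] = C(52, 7) · 2^{1 − 21} = 133784560 · 1/1048576 = 8361535/65536.
Numerically: E[X] ≈ 127.587.

E[X] = C(52,7)·2^(1−C(7,2)) = 8361535/65536 ≈ 127.587.


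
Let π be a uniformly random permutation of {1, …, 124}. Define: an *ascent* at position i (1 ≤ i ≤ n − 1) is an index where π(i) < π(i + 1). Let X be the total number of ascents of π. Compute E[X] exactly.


Write X = Σ X_I over i = 1, …, 123, with X_I the indicator of one ascent.
There are 123 indicators.
For each fixed i, the pair (π(i), π(i+1)) is a uniformly random ordered pair of distinct values from {1, …, 124}; by symmetry P[π(i) < π(i+1)] = 1/2.
By linearity: E[X] = 123 · (1/2) = (124 − 1) · (1/2) = 123/2 ≈ 61.50000.

E[X] = 123/2 = 61.50000.


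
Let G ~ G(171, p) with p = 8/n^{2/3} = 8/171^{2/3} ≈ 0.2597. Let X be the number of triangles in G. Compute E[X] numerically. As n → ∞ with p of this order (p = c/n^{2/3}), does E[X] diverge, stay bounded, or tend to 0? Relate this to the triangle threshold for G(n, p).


Number of potential triangles: C(171, 3) = 818805.
Each occurs with probability p³ ≈ (0.2597)³ ≈ 1.750966e-02.
By linearity: E[X] = C(171, 3)·p³ ≈ 818805 · 1.750966e-02 ≈ 14336.9981.
Since α = 2/3 < 1, p = c/n^{2/3} ≫ 1/n is above the triangle threshold p ~ 1/n. Asymptotically E[X] ~ (c³/6)·n^{3(1−α)} = (8³/6)·n^{1} → ∞; triangles are abundant w.h.p.

E[X] ≈ 14336.9981; in regime p = Θ(1/n^{2/3}) E[X] diverges (above the triangle threshold p ~ 1/n).


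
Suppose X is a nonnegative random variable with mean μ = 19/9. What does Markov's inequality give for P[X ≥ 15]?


μ = E[X] = 19/9, a = 15.
Markov: P[X ≥ 15] ≤ μ/a = (19/9)/15 = 19/135.
Numerically: ≈ 0.140741.
(Since a = 15 > μ = 2.111111, the bound 19/135 is < 1 and informative.)

P[X ≥ 15] ≤ 19/135 ≈ 0.140741.


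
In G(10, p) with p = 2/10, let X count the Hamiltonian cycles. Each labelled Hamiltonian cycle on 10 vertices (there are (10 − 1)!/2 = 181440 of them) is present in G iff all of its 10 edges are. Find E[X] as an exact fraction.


K_10 has (10 − 1)!/2 = 181440 labelled Hamiltonian cycles.
For each such Hamiltonian cycle H, let X_H = 1 if all 10 edges of H are present in G. Then P[X_H = 1] = p^{10} = (1/5)^{10} = 1/9765625.
By linearity of expectation: E[X] = Σ_H E[X_H] = 181440 · p^{10} = 181440 · 1/9765625 = 36288/1953125.
Numerically: E[X] ≈ 0.0185795.

E[X] = 181440 · (1/5)^{10} = 36288/1953125 ≈ 0.0185795.


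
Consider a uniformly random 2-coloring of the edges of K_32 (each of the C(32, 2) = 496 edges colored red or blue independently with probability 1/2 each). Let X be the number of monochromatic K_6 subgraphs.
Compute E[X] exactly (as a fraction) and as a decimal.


Let X = Σ_S X_S over the C(32, 6) = 906192 subsets S of size 6, where X_S = 1 if the K_6 on S is monochromatic.
For a fixed S, the K_6 on S has C(6, 2) = 15 edges. P[all 15 edges red] = (1/2)^15, and likewise for blue, so P[monochromatic] = 2·(1/2)^15 = 2^{1 − 15} = 1/16384.
By linearity: E[X] = C(32, 6) · 2^{1 − 15} = 906192 · 1/16384 = 56637/1024.
Numerically: E[X] ≈ 55.30957.

E[X] = C(32,6)·2^(1−C(6,2)) = 56637/1024 ≈ 55.30957.


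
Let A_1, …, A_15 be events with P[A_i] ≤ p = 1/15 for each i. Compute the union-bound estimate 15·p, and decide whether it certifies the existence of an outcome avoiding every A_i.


Union bound: P[∪_{i=1}^{15} A_i] ≤ Σ_i P[A_i] ≤ 15·p = 15·(1/15) = 1.
Numerically: 1 ≈ 1.0000.
Is 1 < 1? NO.
Since the bound 1 is ≥ 1, the union bound is uninformative here; it does NOT by itself certify existence.

15·p = 1 ≈ 1.0000; existence NOT certified by the union bound.


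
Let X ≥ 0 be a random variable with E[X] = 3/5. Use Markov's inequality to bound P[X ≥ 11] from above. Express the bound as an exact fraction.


μ = E[X] = 3/5, a = 11.
Markov: P[X ≥ 11] ≤ μ/a = (3/5)/11 = 3/55.
Numerically: ≈ 0.0545.
(Since a = 11 > μ = 0.6000, the bound 3/55 is < 1 and informative.)

P[X ≥ 11] ≤ 3/55 ≈ 0.0545.


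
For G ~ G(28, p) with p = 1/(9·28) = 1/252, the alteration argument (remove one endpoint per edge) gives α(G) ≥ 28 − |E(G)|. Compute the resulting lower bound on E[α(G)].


E[|E(G)|] = C(28, 2)·p = 378 · (1/252) = 3/2.
E[α(G)] ≥ n − E[|E(G)|] = 28 − 3/2 = 53/2.
Numerically: ≈ 26.50000.
(This is only a lower bound; the true E[α(G)] may be larger.)

E[α(G)] ≥ 53/2 ≈ 26.50000.


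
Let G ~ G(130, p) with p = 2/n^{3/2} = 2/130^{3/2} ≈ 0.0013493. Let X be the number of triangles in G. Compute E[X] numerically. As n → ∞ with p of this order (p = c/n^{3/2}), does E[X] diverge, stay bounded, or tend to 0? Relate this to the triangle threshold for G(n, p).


Number of potential triangles: C(130, 3) = 357760.
Each occurs with probability p³ ≈ (0.0013493)³ ≈ 2.4566591e-09.
By linearity: E[X] = C(130, 3)·p³ ≈ 357760 · 2.4566591e-09 ≈ 0.00088.
Since α = 3/2 > 1, p = c/n^{3/2} = o(1/n) is below the triangle threshold p ~ 1/n. Asymptotically E[X] ~ (c³/6)·n^{3(1−α)} = (2³/6)·n^{-1.5} → 0, so by Markov's inequality G has no triangles w.h.p.

E[X] ≈ 0.00088; in regime p = Θ(1/n^{3/2}) E[X] tends to 0 (below the triangle threshold p ~ 1/n).


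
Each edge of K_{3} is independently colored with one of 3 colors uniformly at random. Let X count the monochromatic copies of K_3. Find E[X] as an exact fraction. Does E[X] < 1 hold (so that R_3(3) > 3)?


E[X] = C(3, 3) · 3^{1 − 3} = 1 · 3^{−2} = 1/9.
As a reduced fraction: E[X] = 1/9 ≈ 0.1111.
Is E[X] < 1? YES.
Since E[X] < 1, there exists a 3-coloring of K_{3} with no monochromatic K_3; hence R_3(3) > 3.

E[X] = 1/9 ≈ 0.1111; E[X] < 1, so R_3(3) > 3.


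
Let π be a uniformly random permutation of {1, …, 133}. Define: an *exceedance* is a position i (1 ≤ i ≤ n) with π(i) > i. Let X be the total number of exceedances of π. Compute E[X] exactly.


Write X = Σ_{i=1}^{133} X_i, where X_i = 1_{π(i) > i}.
For each fixed i, π(i) is uniform over {1, …, 133} (marginal of a uniform permutation), so P[π(i) > i] = (n − i)/n. Summing: Σ_{i=1}^{133} (n − i)/n = (0 + 1 + … + 132)/133 = 133(133 − 1)/(2·133) = (133 − 1)/2.
Hence E[X] = Σ_{i=1}^{133} (133 − i)/133 = 66 ≈ 66.000.

E[X] = 66 = 66.000.


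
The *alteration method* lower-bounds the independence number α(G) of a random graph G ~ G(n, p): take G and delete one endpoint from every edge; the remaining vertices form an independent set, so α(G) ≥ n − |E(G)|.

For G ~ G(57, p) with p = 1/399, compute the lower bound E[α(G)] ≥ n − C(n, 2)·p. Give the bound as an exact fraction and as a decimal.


E[|E(G)|] = C(57, 2)·p = 1596 · (1/399) = 4.
E[α(G)] ≥ n − E[|E(G)|] = 57 − 4 = 53.
Numerically: ≈ 53.0000.
(This is only a lower bound; the true E[α(G)] may be larger.)

E[α(G)] ≥ 53 ≈ 53.0000.


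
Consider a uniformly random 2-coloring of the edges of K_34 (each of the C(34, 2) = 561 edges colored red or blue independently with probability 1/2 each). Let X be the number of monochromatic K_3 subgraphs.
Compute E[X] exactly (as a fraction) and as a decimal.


Let X = Σ_S X_S over the C(34, 3) = 5984 subsets S of size 3, where X_S = 1 if the K_3 on S is monochromatic.
For a fixed S, the K_3 on S has C(3, 2) = 3 edges. P[all 3 edges red] = (1/2)^3, and likewise for blue, so P[monochromatic] = 2·(1/2)^3 = 2^{1 − 3} = 1/4.
By linearity of expectation: E[X] = C(34, 3) · 2^{1 − 3} = 5984 · 1/4 = 1496.
Numerically: E[X] ≈ 1496.000.

E[X] = C(34,3)·2^(1−C(3,2)) = 1496 ≈ 1496.000.


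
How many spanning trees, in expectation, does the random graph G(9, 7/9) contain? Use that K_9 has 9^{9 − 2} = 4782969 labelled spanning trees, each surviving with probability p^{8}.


K_9 has 9^{9 − 2} = 4782969 labelled spanning trees.
For each such spanning tree H, let X_H = 1 if all 8 edges of H are present in G. Then P[X_H = 1] = p^{8} = (7/9)^{8} = 5764801/43046721.
By linearity of expectation: E[X] = Σ_H E[X_H] = 4782969 · p^{8} = 4782969 · 5764801/43046721 = 5764801/9.
Numerically: E[X] ≈ 640533.

E[X] = 4782969 · (7/9)^{8} = 5764801/9 ≈ 640533.


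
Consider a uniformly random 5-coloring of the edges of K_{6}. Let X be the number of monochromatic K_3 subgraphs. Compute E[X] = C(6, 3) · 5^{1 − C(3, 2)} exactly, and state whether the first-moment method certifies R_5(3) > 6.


E[X] = C(6, 3) · 5^{1 − 3} = 20 · 5^{−2} = 20/25.
As a reduced fraction: E[X] = 4/5 ≈ 0.800000.
Is E[X] < 1? YES.
Since E[X] < 1, there exists a 5-coloring of K_{6} with no monochromatic K_3; hence R_5(3) > 6.

E[X] = 4/5 ≈ 0.800000; E[X] < 1, so R_5(3) > 6.


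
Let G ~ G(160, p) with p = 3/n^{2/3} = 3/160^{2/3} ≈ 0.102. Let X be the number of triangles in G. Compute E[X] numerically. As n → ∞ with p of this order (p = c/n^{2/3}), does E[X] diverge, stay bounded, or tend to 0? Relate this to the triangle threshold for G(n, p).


Number of potential triangles: C(160, 3) = 669920.
Each occurs with probability p³ ≈ (0.102)³ ≈ 1.05469e-03.
By linearity: E[X] = C(160, 3)·p³ ≈ 669920 · 1.05469e-03 ≈ 706.556.
Since α = 2/3 < 1, p = c/n^{2/3} ≫ 1/n is above the triangle threshold p ~ 1/n. Asymptotically E[X] ~ (c³/6)·n^{3(1−α)} = (3³/6)·n^{1} → ∞; triangles are abundant w.h.p.

E[X] ≈ 706.556; in regime p = Θ(1/n^{2/3}) E[X] diverges (above the triangle threshold p ~ 1/n).


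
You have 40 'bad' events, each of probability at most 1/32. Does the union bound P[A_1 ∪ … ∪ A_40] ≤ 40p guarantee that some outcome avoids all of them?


Union bound: P[∪_{i=1}^{40} A_i] ≤ Σ_i P[A_i] ≤ 40·p = 40·(1/32) = 5/4.
Numerically: 5/4 ≈ 1.250.
Is 5/4 < 1? NO.
Since the bound 5/4 is ≥ 1, the union bound is uninformative here; it does NOT by itself certify existence.

40·p = 5/4 ≈ 1.250; existence NOT certified by the union bound.


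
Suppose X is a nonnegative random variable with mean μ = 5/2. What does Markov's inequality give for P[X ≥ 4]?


μ = E[X] = 5/2, a = 4.
Markov: P[X ≥ 4] ≤ μ/a = (5/2)/4 = 5/8.
Numerically: ≈ 0.6250.
(Since a = 4 > μ = 2.5000, the bound 5/8 is < 1 and informative.)

P[X ≥ 4] ≤ 5/8 ≈ 0.6250.


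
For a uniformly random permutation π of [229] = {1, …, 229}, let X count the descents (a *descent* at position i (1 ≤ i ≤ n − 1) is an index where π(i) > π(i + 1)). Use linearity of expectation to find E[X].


Write X = Σ X_I over i = 1, …, 228, with X_I the indicator of one descent.
There are 228 indicators.
For each fixed i, the pair (π(i), π(i+1)) is a uniformly random ordered pair of distinct values from {1, …, 229}; by symmetry P[π(i) > π(i+1)] = 1/2.
By linearity: E[X] = 228 · (1/2) = (229 − 1) · (1/2) = 114 ≈ 114.000.

E[X] = 114 = 114.000.


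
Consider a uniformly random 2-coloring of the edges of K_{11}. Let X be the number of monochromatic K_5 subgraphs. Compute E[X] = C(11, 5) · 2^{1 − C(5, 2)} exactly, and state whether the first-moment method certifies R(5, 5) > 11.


E[X] = C(11, 5) · 2^{1 − 10} = 462 · 2^{−9} = 462/512.
As a reduced fraction: E[X] = 231/256 ≈ 0.90234.
Is E[X] < 1? YES.
Since E[X] < 1, there exists a 2-coloring of K_{11} with no monochromatic K_5; hence R(5, 5) > 11.

E[X] = 231/256 ≈ 0.90234; E[X] < 1, so R(5, 5) > 11.


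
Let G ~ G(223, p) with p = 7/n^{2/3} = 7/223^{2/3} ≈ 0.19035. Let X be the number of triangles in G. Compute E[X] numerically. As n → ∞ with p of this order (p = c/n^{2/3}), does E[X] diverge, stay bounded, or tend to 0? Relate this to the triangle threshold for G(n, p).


Number of potential triangles: C(223, 3) = 1823471.
Each occurs with probability p³ ≈ (0.19035)³ ≈ 6.8973838e-03.
By linearity: E[X] = C(223, 3)·p³ ≈ 1823471 · 6.8973838e-03 ≈ 12577.17937.
Since α = 2/3 < 1, p = c/n^{2/3} ≫ 1/n is above the triangle threshold p ~ 1/n. Asymptotically E[X] ~ (c³/6)·n^{3(1−α)} = (7³/6)·n^{1} → ∞; triangles are abundant w.h.p.

E[X] ≈ 12577.17937; in regime p = Θ(1/n^{2/3}) E[X] diverges (above the triangle threshold p ~ 1/n).


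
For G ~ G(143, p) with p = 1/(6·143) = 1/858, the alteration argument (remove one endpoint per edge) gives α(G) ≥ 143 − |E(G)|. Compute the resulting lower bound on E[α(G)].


E[|E(G)|] = C(143, 2)·p = 10153 · (1/858) = 71/6.
E[α(G)] ≥ n − E[|E(G)|] = 143 − 71/6 = 787/6.
Numerically: ≈ 131.16667.
(This is only a lower bound; the true E[α(G)] may be larger.)

E[α(G)] ≥ 787/6 ≈ 131.16667.


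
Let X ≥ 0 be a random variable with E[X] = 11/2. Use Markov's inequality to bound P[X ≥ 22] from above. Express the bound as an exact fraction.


μ = E[X] = 11/2, a = 22.
Markov: P[X ≥ 22] ≤ μ/a = (11/2)/22 = 1/4.
Numerically: ≈ 0.250000.
(Since a = 22 > μ = 5.500000, the bound 1/4 is < 1 and informative.)

P[X ≥ 22] ≤ 1/4 ≈ 0.250000.


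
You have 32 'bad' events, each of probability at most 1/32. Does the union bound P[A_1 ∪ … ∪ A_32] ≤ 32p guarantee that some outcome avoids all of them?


Union bound: P[∪_{i=1}^{32} A_i] ≤ Σ_i P[A_i] ≤ 32·p = 32·(1/32) = 1.
Numerically: 1 ≈ 1.0000000.
Is 1 < 1? NO.
Since the bound 1 is ≥ 1, the union bound is uninformative here; it does NOT by itself certify existence.

32·p = 1 ≈ 1.0000000; existence NOT certified by the union bound.


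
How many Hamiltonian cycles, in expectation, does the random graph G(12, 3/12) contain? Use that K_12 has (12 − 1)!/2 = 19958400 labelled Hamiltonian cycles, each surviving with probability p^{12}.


K_12 has (12 − 1)!/2 = 19958400 labelled Hamiltonian cycles.
For each such Hamiltonian cycle H, let X_H = 1 if all 12 edges of H are present in G. Then P[X_H = 1] = p^{12} = (1/4)^{12} = 1/16777216.
By linearity: E[X] = Σ_H E[X_H] = 19958400 · p^{12} = 19958400 · 1/16777216 = 155925/131072.
Numerically: E[X] ≈ 1.19.

E[X] = 19958400 · (1/4)^{12} = 155925/131072 ≈ 1.19.


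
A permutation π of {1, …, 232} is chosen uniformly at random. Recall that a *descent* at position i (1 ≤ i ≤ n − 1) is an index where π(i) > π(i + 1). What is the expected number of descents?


Write X = Σ X_I over i = 1, …, 231, with X_I the indicator of one descent.
There are 231 indicators.
For each fixed i, the pair (π(i), π(i+1)) is a uniformly random ordered pair of distinct values from {1, …, 232}; by symmetry P[π(i) > π(i+1)] = 1/2.
By linearity: E[X] = 231 · (1/2) = (232 − 1) · (1/2) = 231/2 ≈ 115.5000.

E[X] = 231/2 = 115.5000.


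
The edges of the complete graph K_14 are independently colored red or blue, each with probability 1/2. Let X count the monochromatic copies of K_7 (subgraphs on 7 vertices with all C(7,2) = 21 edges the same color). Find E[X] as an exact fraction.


Let X = Σ_S X_S over the C(14, 7) = 3432 subsets S of size 7, where X_S = 1 if the K_7 on S is monochromatic.
For a fixed S, the K_7 on S has C(7, 2) = 21 edges. P[all 21 edges red] = (1/2)^21, and likewise for blue, so P[monochromatic] = 2·(1/2)^21 = 2^{1 − 21} = 1/1048576.
By linearity of expectation: E[X] = C(14, 7) · 2^{1 − 21} = 3432 · 1/1048576 = 429/131072.
Numerically: E[X] ≈ 0.0033.

E[X] = C(14,7)·2^(1−C(7,2)) = 429/131072 ≈ 0.0033.


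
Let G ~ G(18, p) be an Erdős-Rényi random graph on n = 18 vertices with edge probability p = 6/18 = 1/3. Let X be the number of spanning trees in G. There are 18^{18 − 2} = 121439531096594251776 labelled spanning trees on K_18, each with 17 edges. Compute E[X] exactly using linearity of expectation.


K_18 has 18^{18 − 2} = 121439531096594251776 labelled spanning trees.
For each such spanning tree H, let X_H = 1 if all 17 edges of H are present in G. Then P[X_H = 1] = p^{17} = (1/3)^{17} = 1/129140163.
By linearity of expectation: E[X] = Σ_H E[X_H] = 121439531096594251776 · p^{17} = 121439531096594251776 · 1/129140163 = 940369969152.
Numerically: E[X] ≈ 9.404e+11.

E[X] = 121439531096594251776 · (1/3)^{17} = 940369969152 ≈ 9.404e+11.


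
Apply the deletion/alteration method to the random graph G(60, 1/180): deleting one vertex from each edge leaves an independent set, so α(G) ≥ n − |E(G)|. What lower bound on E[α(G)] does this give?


E[|E(G)|] = C(60, 2)·p = 1770 · (1/180) = 59/6.
E[α(G)] ≥ n − E[|E(G)|] = 60 − 59/6 = 301/6.
Numerically: ≈ 50.167.
(This is only a lower bound; the true E[α(G)] may be larger.)

E[α(G)] ≥ 301/6 ≈ 50.167.


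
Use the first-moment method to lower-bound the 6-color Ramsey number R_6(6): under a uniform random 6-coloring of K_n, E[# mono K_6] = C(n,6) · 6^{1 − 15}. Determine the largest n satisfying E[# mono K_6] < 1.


We need C(n, 6) · 6^{1 − 15} < 1, i.e. C(n, 6) < 6^{15 − 1} = 78364164096.
Check values of n near the boundary:
  n = 195: C(195, 6) = 70656049360; 70656049360 < 78364164096? YES
  n = 196: C(196, 6) = 72887293024; 72887293024 < 78364164096? YES
  n = 197: C(197, 6) = 75176946208; 75176946208 < 78364164096? YES
  n = 198: C(198, 6) = 77526225777; 77526225777 < 78364164096? YES
  n = 199: C(199, 6) = 79936367511; 79936367511 < 78364164096? NO
  n = 200: C(200, 6) = 82408626300; 82408626300 < 78364164096? NO
The largest n with C(n, 6) < 78364164096 is n = 198 (where E[X] = 25842075259/26121388032 ≈ 0.98931). Hence R_6(6) > 198, i.e. R_6(6) ≥ 199.

Largest n = 198; hence R_6(6) > 198.


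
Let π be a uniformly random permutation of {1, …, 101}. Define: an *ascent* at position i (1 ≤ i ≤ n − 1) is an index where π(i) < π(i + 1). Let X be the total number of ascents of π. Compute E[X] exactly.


Write X = Σ X_I over i = 1, …, 100, with X_I the indicator of one ascent.
There are 100 indicators.
For each fixed i, the pair (π(i), π(i+1)) is a uniformly random ordered pair of distinct values from {1, …, 101}; by symmetry P[π(i) < π(i+1)] = 1/2.
By linearity: E[X] = 100 · (1/2) = (101 − 1) · (1/2) = 50 ≈ 50.0000.

E[X] = 50 = 50.0000.


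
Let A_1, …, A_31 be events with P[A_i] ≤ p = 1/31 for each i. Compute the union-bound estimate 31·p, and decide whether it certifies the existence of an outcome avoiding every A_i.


Union bound: P[∪_{i=1}^{31} A_i] ≤ Σ_i P[A_i] ≤ 31·p = 31·(1/31) = 1.
Numerically: 1 ≈ 1.000000.
Is 1 < 1? NO.
Since the bound 1 is ≥ 1, the union bound is uninformative here; it does NOT by itself certify existence.

31·p = 1 ≈ 1.000000; existence NOT certified by the union bound.


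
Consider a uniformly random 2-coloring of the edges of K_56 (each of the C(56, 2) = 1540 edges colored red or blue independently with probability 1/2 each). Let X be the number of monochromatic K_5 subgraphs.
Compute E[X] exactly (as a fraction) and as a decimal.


Let X = Σ_S X_S over the C(56, 5) = 3819816 subsets S of size 5, where X_S = 1 if the K_5 on S is monochromatic.
For a fixed S, the K_5 on S has C(5, 2) = 10 edges. P[all 10 edges red] = (1/2)^10, and likewise for blue, so P[monochromatic] = 2·(1/2)^10 = 2^{1 − 10} = 1/512.
By linearity: E[X] = C(56, 5) · 2^{1 − 10} = 3819816 · 1/512 = 477477/64.
Numerically: E[X] ≈ 7460.57812.

E[X] = C(56,5)·2^(1−C(5,2)) = 477477/64 ≈ 7460.57812.
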